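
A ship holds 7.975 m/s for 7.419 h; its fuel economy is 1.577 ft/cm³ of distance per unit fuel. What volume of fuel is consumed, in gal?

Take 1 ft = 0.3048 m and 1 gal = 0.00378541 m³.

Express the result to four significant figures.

7.419 h → 26708.4 s
d = v × t = 7.975 × 26708.4 = 212999 m
1.577 ft/cm³ → 480670 m/m³
V = d / (distance per unit fuel) = 212999 / 480670 = 0.443129 m³
In gal: 0.443129 / 0.00378541 = 117.062 gal

117.1 gal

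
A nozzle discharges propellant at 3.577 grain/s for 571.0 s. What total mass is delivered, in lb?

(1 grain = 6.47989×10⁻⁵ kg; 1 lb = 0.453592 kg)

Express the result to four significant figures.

3.577 grain/s → 2.31786×10⁻⁴ kg/s
m = ṁ × t = 2.31786×10⁻⁴ × 571 = 0.13235 kg
In lb: 0.13235 / 0.453592 = 0.291782 lb

0.2918 lb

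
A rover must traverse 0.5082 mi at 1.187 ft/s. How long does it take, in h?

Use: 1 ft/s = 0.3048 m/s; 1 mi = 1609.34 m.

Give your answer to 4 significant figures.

0.5082 mi × 1609.34 = 817.867 m
1.187 ft/s × 0.3048 = 0.361798 m/s
t = d / v = 817.867 m / 0.361798 m/s = 2260.56 s
2260.56 s ÷ (3600 s/h) = 0.627933 h

0.6279 h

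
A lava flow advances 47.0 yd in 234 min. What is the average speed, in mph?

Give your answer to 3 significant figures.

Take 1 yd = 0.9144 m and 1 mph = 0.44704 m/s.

0.00685 mph

47.0 yd × 0.9144 → 42.9768 m
234 min × 60 → 14040 s
v = d / t = 42.9768 m / 14040 s = 0.00306103 m/s
0.00306103 m/s ÷ (0.44704 m/s/mph) = 0.00684733 mph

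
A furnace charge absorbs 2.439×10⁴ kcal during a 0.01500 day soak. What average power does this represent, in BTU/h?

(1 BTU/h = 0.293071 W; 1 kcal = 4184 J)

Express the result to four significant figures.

2.439×10⁴ kcal × 4184 → 1.02048×10⁸ J
0.01500 day × 86400 → 1296 s
P = E / t = 1.02048×10⁸ J / 1296 s = 78740.7 W
78740.7 W ÷ (0.293071 W/BTU/h) = 268674 BTU/h

2.687×10⁵ BTU/h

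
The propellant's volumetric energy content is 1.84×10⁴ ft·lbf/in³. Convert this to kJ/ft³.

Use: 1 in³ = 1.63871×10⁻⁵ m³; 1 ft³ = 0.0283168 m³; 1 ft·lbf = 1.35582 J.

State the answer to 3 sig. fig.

4.31×10⁴ kJ/ft³

1.84×10⁴ ft·lbf/in³ × 1.35582 J/ft·lbf ÷ 1.63871×10⁻⁵ m³/in³ = 1.52236×10⁹ J/m³
1.52236×10⁹ J/m³ ÷ 1000 J/kJ × 0.0283168 m³/ft³ = 43108.4 kJ/ft³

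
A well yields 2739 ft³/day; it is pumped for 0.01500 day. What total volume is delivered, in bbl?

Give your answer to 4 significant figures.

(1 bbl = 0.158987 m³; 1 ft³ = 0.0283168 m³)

2739 ft³/day → 8.97682×10⁻⁴ m³/s
0.01500 day → 1296 s
V = Q × t = 8.97682×10⁻⁴ × 1296 = 1.1634 m³
In bbl: 1.1634 / 0.158987 = 7.31758 bbl

7.318 bbl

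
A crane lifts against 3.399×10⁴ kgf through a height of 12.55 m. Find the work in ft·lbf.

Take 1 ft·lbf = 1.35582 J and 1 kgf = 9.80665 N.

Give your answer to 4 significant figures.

3.399×10⁴ kgf × 9.80665 = 333328 N
W = F × d = 333328 N × 12.55 m = 4.18327×10⁶ J
4.18327×10⁶ J ÷ (1.35582 J/ft·lbf) = 3.08542×10⁶ ft·lbf

3.085×10⁶ ft·lbf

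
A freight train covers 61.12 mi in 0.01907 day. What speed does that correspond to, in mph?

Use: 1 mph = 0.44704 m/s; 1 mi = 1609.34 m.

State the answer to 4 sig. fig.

133.5 mph

61.12 mi × 1609.34 → 98362.9 m
0.01907 day × 86400 → 1647.65 s
v = d / t = 98362.9 m / 1647.65 s = 59.6989 m/s
59.6989 m/s ÷ (0.44704 m/s/mph) = 133.543 mph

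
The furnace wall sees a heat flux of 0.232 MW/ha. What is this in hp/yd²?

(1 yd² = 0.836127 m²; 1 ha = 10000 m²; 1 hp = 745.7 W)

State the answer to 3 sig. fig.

0.232 MW/ha × 1000000 W/MW ÷ 10000 m²/ha = 23.2 W/m²
23.2 W/m² ÷ 745.7 W/hp × 0.836127 m²/yd² = 0.0260133 hp/yd²

0.0260 hp/yd²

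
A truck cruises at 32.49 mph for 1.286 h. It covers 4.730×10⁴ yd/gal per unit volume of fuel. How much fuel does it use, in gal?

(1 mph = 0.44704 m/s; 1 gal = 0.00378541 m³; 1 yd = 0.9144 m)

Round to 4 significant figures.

32.49 mph → 14.5243 m/s
1.286 h → 4629.6 s
d = v × t = 14.5243 × 4629.6 = 67241.7 m
4.730×10⁴ yd/gal → 1.14257×10⁷ m/m³
V = d / (distance per unit fuel) = 67241.7 / 1.14257×10⁷ = 0.00588513 m³
In gal: 0.00588513 / 0.00378541 = 1.55469 gal

1.555 gal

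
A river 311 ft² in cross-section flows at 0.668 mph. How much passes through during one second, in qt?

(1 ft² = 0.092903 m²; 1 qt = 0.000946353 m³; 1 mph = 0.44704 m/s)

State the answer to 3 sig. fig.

9120 qt

0.668 mph × 0.44704 → 0.298623 m/s
311 ft² × 0.092903 → 28.8928 m²
V = v × A × t = 0.298623 m/s × 28.8928 m² × 1 s = 8.62805 m³
8.62805 m³ ÷ (0.000946353 m³/qt) = 9117.16 qt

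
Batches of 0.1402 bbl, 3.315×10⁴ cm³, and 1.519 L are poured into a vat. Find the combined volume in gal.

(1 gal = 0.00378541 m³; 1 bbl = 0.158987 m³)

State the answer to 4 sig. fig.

15.05 gal

0.1402 bbl × 0.158987 = 0.02229 m³
3.315×10⁴ cm³ × 10⁻⁶ = 0.03315 m³
1.519 L × 0.001 = 0.001519 m³
Total: 0.02229 + 0.03315 + 0.001519 = 0.056959 m³
In gal: 0.056959 / 0.00378541 = 15.047 gal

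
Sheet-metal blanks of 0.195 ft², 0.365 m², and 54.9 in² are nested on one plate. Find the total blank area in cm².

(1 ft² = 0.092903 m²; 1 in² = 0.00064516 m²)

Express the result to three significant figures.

0.195 ft² × 0.092903 = 0.0181161 m²
0.365 m² (already m²)
54.9 in² × 0.00064516 = 0.0354193 m²
Sum: 0.0181161 + 0.365 + 0.0354193 = 0.418535 m²
In cm²: 0.418535 / 0.0001 = 4185.35 cm²

4190 cm²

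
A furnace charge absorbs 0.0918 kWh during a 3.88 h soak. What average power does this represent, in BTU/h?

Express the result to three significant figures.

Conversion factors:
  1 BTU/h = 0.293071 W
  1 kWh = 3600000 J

0.0918 kWh × 3600000 → 330480 J
3.88 h × 3600 → 13968 s
P = E / t = 330480 J / 13968 s = 23.6598 W
23.6598 W ÷ (0.293071 W/BTU/h) = 80.7306 BTU/h

80.7 BTU/h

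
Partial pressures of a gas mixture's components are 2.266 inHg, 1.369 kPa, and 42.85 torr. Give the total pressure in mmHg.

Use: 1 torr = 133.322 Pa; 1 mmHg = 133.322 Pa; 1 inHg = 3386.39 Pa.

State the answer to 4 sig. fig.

2.266 inHg × 3386.39 = 7673.56 Pa
1.369 kPa × 1000 = 1369 Pa
42.85 torr × 133.322 = 5712.85 Pa
Total: 7673.56 + 1369 + 5712.85 = 14755.4 Pa
In mmHg: 14755.4 / 133.322 = 110.675 mmHg

110.7 mmHg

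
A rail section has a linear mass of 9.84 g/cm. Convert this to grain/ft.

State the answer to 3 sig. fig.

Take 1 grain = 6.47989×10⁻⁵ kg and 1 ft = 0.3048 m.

9.84 g/cm × 0.001 kg/g ÷ 0.01 m/cm = 0.984 kg/m
0.984 kg/m ÷ 6.47989×10⁻⁵ kg/grain × 0.3048 m/ft = 4628.52 grain/ft

4630 grain/ft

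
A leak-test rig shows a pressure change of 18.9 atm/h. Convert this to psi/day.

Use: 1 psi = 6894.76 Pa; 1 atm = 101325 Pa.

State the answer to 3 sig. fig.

6670 psi/day

18.9 atm/h × 101325 Pa/atm ÷ 3600 s/h = 531.956 Pa/s
531.956 Pa/s ÷ 6894.76 Pa/psi × 86400 s/day = 6666.08 psi/day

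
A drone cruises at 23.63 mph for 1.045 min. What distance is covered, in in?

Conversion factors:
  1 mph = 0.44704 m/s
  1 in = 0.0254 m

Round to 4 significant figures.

2.608×10⁴ in

23.63 mph × 0.44704 → 10.5636 m/s
1.045 min × 60 → 62.7 s
d = v × t = 10.5636 m/s × 62.7 s = 662.338 m
662.338 m ÷ (0.0254 m/in) = 26076.3 in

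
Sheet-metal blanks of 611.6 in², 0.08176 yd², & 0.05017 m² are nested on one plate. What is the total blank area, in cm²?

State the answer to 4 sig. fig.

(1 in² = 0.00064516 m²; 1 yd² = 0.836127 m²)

611.6 in² × 0.00064516 → 0.39458 m²
0.08176 yd² × 0.836127 → 0.0683617 m²
0.05017 m² (already m²)
Total: 0.39458 + 0.0683617 + 0.05017 = 0.513112 m²
In cm²: 0.513112 / 0.0001 = 5131.12 cm²

5131 cm²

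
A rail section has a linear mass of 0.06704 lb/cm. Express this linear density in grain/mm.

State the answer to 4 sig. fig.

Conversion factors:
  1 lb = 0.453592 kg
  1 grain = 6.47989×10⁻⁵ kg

0.06704 lb/cm × 0.453592 kg/lb ÷ 0.01 m/cm = 3.04088 kg/m
3.04088 kg/m ÷ 6.47989×10⁻⁵ kg/grain × 0.001 m/mm = 46.928 grain/mm

46.93 grain/mm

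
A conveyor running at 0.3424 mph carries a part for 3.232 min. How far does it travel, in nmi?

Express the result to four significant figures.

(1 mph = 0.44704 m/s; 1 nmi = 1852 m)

0.01603 nmi

0.3424 mph × 0.44704 → 0.153066 m/s
3.232 min × 60 → 193.92 s
d = v × t = 0.153066 m/s × 193.92 s = 29.6826 m
29.6826 m ÷ (1852 m/nmi) = 0.0160273 nmi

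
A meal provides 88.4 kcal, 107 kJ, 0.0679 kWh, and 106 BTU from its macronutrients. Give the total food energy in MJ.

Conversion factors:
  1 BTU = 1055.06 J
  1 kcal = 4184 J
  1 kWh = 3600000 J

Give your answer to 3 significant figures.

0.833 MJ

88.4 kcal × 4184 = 369866 J
107 kJ × 1000 = 107000 J
0.0679 kWh × 3600000 = 244440 J
106 BTU × 1055.06 = 111836 J
Combined: 369866 + 107000 + 244440 + 111836 = 833142 J
In MJ: 833142 / 1000000 = 0.833142 MJ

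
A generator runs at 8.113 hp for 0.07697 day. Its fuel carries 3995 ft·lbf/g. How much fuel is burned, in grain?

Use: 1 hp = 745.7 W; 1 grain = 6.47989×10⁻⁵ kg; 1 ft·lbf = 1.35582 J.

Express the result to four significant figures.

8.113 hp → 6049.86 W
0.07697 day → 6650.21 s
E = P × t = 6049.86 × 6650.21 = 4.02328×10⁷ J
3995 ft·lbf/g → 5.4165×10⁶ J/kg
m = E / e_s = 4.02328×10⁷ / 5.4165×10⁶ = 7.42782 kg
In grain: 7.42782 / 6.47989×10⁻⁵ = 114629 grain

1.146×10⁵ grain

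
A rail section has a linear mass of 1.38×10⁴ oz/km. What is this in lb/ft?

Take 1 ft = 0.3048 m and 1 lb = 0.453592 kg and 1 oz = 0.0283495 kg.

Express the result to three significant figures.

0.263 lb/ft

1.38×10⁴ oz/km × 0.0283495 kg/oz ÷ 1000 m/km = 0.391223 kg/m
0.391223 kg/m ÷ 0.453592 kg/lb × 0.3048 m/ft = 0.26289 lb/ft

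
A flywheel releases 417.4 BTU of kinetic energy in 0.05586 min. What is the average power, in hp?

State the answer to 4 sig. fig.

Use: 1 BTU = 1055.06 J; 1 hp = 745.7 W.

176.2 hp

417.4 BTU × 1055.06 → 440382 J
0.05586 min × 60 → 3.3516 s
P = E / t = 440382 J / 3.3516 s = 131395 W
131395 W ÷ (745.7 W/hp) = 176.204 hp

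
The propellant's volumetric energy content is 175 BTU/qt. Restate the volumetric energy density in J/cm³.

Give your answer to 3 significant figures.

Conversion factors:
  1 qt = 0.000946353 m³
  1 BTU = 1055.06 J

195 J/cm³

175 BTU/qt × 1055.06 J/BTU ÷ 0.000946353 m³/qt = 1.95102×10⁸ J/m³
1.95102×10⁸ J/m³ × 10⁻⁶ m³/cm³ = 195.102 J/cm³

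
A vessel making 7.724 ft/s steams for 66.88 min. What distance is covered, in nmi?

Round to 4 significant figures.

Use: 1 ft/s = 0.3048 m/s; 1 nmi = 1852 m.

5.101 nmi

7.724 ft/s × 0.3048 → 2.35428 m/s
66.88 min × 60 → 4012.8 s
d = v × t = 2.35428 m/s × 4012.8 s = 9447.25 m
9447.25 m ÷ (1852 m/nmi) = 5.10111 nmi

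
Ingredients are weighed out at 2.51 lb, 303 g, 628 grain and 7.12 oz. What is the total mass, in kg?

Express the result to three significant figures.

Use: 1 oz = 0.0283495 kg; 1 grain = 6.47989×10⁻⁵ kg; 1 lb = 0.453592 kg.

2.51 lb × 0.453592 = 1.13852 kg
303 g × 0.001 = 0.303 kg
628 grain × 6.47989×10⁻⁵ = 0.0406937 kg
7.12 oz × 0.0283495 = 0.201848 kg
Combined: 1.13852 + 0.303 + 0.0406937 + 0.201848 = 1.68406 kg

1.68 kg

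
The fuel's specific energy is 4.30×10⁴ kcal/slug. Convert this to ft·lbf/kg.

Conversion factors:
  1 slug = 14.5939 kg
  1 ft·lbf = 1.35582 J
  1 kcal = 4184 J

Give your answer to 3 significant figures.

4.30×10⁴ kcal/slug × 4184 J/kcal ÷ 14.5939 kg/slug = 1.23279×10⁷ J/kg
1.23279×10⁷ J/kg ÷ 1.35582 J/ft·lbf = 9.09258×10⁶ ft·lbf/kg

9.09×10⁶ ft·lbf/kg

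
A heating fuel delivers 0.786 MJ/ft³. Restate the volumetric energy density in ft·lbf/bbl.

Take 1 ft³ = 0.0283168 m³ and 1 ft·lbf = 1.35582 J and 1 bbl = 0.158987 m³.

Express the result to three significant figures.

0.786 MJ/ft³ × 1000000 J/MJ ÷ 0.0283168 m³/ft³ = 2.77574×10⁷ J/m³
2.77574×10⁷ J/m³ ÷ 1.35582 J/ft·lbf × 0.158987 m³/bbl = 3.25491×10⁶ ft·lbf/bbl

3.25×10⁶ ft·lbf/bbl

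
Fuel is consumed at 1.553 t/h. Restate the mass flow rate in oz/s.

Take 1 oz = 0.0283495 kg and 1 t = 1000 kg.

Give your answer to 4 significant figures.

1.553 t/h × 1000 kg/t ÷ 3600 s/h = 0.431389 kg/s
0.431389 kg/s ÷ 0.0283495 kg/oz = 15.2168 oz/s

15.22 oz/s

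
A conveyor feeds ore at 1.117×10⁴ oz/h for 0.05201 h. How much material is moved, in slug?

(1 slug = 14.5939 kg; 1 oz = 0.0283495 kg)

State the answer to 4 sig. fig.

1.117×10⁴ oz/h → 0.0879622 kg/s
0.05201 h → 187.236 s
m = ṁ × t = 0.0879622 × 187.236 = 16.4697 kg
In slug: 16.4697 / 14.5939 = 1.12853 slug

1.129 slug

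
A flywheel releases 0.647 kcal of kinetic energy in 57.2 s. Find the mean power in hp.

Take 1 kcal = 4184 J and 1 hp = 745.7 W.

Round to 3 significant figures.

0.0635 hp

0.647 kcal × 4184 → 2707.05 J
P = E / t = 2707.05 J / 57.2 s = 47.326 W
47.326 W ÷ (745.7 W/hp) = 0.0634652 hp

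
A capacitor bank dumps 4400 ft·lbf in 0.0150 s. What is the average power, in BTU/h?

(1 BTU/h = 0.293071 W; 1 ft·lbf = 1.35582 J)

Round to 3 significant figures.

4400 ft·lbf × 1.35582 → 5965.61 J
P = E / t = 5965.61 J / 0.015 s = 397707 W
397707 W ÷ (0.293071 W/BTU/h) = 1.35703×10⁶ BTU/h

1.36×10⁶ BTU/h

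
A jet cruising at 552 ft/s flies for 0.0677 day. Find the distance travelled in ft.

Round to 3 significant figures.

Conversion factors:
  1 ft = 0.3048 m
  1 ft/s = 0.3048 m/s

3.23×10⁶ ft

552 ft/s × 0.3048 = 168.25 m/s
0.0677 day × 86400 = 5849.28 s
d = v × t = 168.25 m/s × 5849.28 s = 984141 m
984141 m ÷ (0.3048 m/ft) = 3.22881×10⁶ ft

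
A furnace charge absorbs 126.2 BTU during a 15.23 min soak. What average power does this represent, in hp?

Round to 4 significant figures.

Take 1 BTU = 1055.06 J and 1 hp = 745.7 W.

126.2 BTU × 1055.06 = 133149 J
15.23 min × 60 = 913.8 s
P = E / t = 133149 J / 913.8 s = 145.709 W
145.709 W ÷ (745.7 W/hp) = 0.195399 hp

0.1954 hp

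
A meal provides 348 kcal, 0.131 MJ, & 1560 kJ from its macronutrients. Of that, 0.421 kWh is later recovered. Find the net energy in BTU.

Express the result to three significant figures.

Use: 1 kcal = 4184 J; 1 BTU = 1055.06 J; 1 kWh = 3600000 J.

348 kcal × 4184 = 1.45603×10⁶ J
0.131 MJ × 1000000 = 131000 J
1560 kJ × 1000 = 1.56×10⁶ J
0.421 kWh × 3600000 = 1.5156×10⁶ J
Sum: 1.45603×10⁶ + 131000 + 1.56×10⁶ − 1.5156×10⁶ = 1.63143×10⁶ J
In BTU: 1.63143×10⁶ / 1055.06 = 1546.29 BTU

1550 BTU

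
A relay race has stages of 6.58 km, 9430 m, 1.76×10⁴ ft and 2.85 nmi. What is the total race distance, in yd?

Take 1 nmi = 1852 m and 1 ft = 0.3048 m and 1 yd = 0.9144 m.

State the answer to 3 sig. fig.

2.91×10⁴ yd

6.58 km × 1000 → 6580 m
9430 m (already m)
1.76×10⁴ ft × 0.3048 → 5364.48 m
2.85 nmi × 1852 → 5278.2 m
Sum: 6580 + 9430 + 5364.48 + 5278.2 = 26652.7 m
In yd: 26652.7 / 0.9144 = 29147.7 yd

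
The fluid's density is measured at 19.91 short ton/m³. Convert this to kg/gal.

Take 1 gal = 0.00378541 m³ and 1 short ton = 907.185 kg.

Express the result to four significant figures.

19.91 short ton/m³ × 907.185 kg/short ton = 18062.1 kg/m³
18062.1 kg/m³ × 0.00378541 m³/gal = 68.3725 kg/gal

68.37 kg/gal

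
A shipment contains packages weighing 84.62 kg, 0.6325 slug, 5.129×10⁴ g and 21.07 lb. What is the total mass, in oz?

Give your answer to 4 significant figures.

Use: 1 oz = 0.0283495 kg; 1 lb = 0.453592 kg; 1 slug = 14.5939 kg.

84.62 kg (already kg)
0.6325 slug × 14.5939 = 9.23064 kg
5.129×10⁴ g × 0.001 = 51.29 kg
21.07 lb × 0.453592 = 9.55718 kg
Total: 84.62 + 9.23064 + 51.29 + 9.55718 = 154.698 kg
In oz: 154.698 / 0.0283495 = 5456.82 oz

5457 oz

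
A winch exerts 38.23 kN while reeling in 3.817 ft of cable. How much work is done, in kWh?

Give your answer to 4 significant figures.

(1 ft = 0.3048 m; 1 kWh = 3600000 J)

0.01235 kWh

38.23 kN × 1000 = 38230 N
3.817 ft × 0.3048 = 1.16342 m
W = F × d = 38230 N × 1.16342 m = 44477.5 J
44477.5 J ÷ (3600000 J/kWh) = 0.0123549 kWh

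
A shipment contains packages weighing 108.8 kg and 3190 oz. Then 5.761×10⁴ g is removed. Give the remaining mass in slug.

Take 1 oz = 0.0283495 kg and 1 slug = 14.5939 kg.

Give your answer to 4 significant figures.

108.8 kg (already kg)
3190 oz × 0.0283495 = 90.4349 kg
5.761×10⁴ g × 0.001 = 57.61 kg
Result: 108.8 + 90.4349 − 57.61 = 141.625 kg
In slug: 141.625 / 14.5939 = 9.7044 slug

9.704 slug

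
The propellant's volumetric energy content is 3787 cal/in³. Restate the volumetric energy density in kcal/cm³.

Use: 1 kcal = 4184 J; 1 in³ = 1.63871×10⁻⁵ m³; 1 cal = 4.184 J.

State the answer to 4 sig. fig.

3787 cal/in³ × 4.184 J/cal ÷ 1.63871×10⁻⁵ m³/in³ = 9.66907×10⁸ J/m³
9.66907×10⁸ J/m³ ÷ 4184 J/kcal × 10⁻⁶ m³/cm³ = 0.231096 kcal/cm³

0.2311 kcal/cm³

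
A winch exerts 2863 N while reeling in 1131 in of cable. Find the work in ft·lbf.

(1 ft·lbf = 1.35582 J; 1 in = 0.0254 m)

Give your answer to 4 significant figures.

1131 in × 0.0254 = 28.7274 m
W = F × d = 2863 N × 28.7274 m = 82246.5 J
82246.5 J ÷ (1.35582 J/ft·lbf) = 60661.8 ft·lbf

6.066×10⁴ ft·lbf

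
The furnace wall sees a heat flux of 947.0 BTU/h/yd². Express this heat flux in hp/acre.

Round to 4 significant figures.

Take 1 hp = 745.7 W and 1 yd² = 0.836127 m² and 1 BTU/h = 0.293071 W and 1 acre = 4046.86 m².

947.0 BTU/h/yd² × 0.293071 W/BTU/h ÷ 0.836127 m²/yd² = 331.933 W/m²
331.933 W/m² ÷ 745.7 W/hp × 4046.86 m²/acre = 1801.38 hp/acre

1801 hp/acre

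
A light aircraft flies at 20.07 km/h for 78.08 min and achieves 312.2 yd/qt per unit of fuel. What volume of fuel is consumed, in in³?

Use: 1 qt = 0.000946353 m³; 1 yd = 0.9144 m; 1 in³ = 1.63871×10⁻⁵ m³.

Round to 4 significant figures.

5283 in³

20.07 km/h → 5.575 m/s
78.08 min → 4684.8 s
d = v × t = 5.575 × 4684.8 = 26117.8 m
312.2 yd/qt → 301659 m/m³
V = d / (distance per unit fuel) = 26117.8 / 301659 = 0.0865805 m³
In in³: 0.0865805 / 1.63871×10⁻⁵ = 5283.45 in³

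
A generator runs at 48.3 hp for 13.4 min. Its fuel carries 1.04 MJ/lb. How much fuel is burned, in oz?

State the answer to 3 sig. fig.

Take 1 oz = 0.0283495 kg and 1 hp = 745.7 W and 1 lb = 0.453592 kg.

48.3 hp → 36017.3 W
13.4 min → 804 s
E = P × t = 36017.3 × 804 = 2.89579×10⁷ J
1.04 MJ/lb → 2.29281×10⁶ J/kg
m = E / e_s = 2.89579×10⁷ / 2.29281×10⁶ = 12.6299 kg
In oz: 12.6299 / 0.0283495 = 445.507 oz

446 oz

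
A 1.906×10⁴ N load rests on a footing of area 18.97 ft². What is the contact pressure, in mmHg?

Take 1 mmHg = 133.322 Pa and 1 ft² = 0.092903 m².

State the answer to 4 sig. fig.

18.97 ft² × 0.092903 = 1.76237 m²
P = F / A = 19060 N / 1.76237 m² = 10815 Pa
10815 Pa ÷ (133.322 Pa/mmHg) = 81.1194 mmHg

81.12 mmHg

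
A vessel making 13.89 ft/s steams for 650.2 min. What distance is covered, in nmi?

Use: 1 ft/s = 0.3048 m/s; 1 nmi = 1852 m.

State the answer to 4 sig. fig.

13.89 ft/s × 0.3048 = 4.23367 m/s
650.2 min × 60 = 39012 s
d = v × t = 4.23367 m/s × 39012 s = 165164 m
165164 m ÷ (1852 m/nmi) = 89.1814 nmi

89.18 nmi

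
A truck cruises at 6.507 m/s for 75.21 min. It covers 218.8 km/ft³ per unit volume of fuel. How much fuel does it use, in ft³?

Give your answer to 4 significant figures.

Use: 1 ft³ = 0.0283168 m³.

0.1342 ft³

75.21 min → 4512.6 s
d = v × t = 6.507 × 4512.6 = 29363.5 m
218.8 km/ft³ → 7.72686×10⁶ m/m³
V = d / (distance per unit fuel) = 29363.5 / 7.72686×10⁶ = 0.00380019 m³
In ft³: 0.00380019 / 0.0283168 = 0.134203 ft³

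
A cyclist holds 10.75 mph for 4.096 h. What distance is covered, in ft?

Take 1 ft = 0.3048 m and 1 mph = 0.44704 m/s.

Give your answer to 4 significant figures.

10.75 mph × 0.44704 = 4.80568 m/s
4.096 h × 3600 = 14745.6 s
d = v × t = 4.80568 m/s × 14745.6 s = 70862.6 m
70862.6 m ÷ (0.3048 m/ft) = 232489 ft

2.325×10⁵ ft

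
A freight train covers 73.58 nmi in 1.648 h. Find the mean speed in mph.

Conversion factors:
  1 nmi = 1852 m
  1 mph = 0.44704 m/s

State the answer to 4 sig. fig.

51.38 mph

73.58 nmi × 1852 → 136270 m
1.648 h × 3600 → 5932.8 s
v = d / t = 136270 m / 5932.8 s = 22.9689 m/s
22.9689 m/s ÷ (0.44704 m/s/mph) = 51.38 mph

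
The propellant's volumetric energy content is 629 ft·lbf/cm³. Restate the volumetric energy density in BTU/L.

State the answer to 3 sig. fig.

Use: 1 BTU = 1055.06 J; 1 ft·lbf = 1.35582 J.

629 ft·lbf/cm³ × 1.35582 J/ft·lbf ÷ 10⁻⁶ m³/cm³ = 8.52811×10⁸ J/m³
8.52811×10⁸ J/m³ ÷ 1055.06 J/BTU × 0.001 m³/L = 808.306 BTU/L

808 BTU/L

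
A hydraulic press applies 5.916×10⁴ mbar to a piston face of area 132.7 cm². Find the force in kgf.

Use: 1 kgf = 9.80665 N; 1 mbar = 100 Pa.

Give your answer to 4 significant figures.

8005 kgf

5.916×10⁴ mbar × 100 = 5.916×10⁶ Pa
132.7 cm² × 0.0001 = 0.01327 m²
F = P × A = 5.916×10⁶ Pa × 0.01327 m² = 78505.3 N
78505.3 N ÷ (9.80665 N/kgf) = 8005.31 kgf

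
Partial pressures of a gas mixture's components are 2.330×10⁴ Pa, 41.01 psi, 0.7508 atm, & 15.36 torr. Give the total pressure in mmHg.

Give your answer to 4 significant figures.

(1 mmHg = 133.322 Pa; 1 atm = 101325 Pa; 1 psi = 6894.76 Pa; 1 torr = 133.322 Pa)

2882 mmHg

2.330×10⁴ Pa (already Pa)
41.01 psi × 6894.76 = 282754 Pa
0.7508 atm × 101325 = 76074.8 Pa
15.36 torr × 133.322 = 2047.83 Pa
Combined: 23300 + 282754 + 76074.8 + 2047.83 = 384177 Pa
In mmHg: 384177 / 133.322 = 2881.57 mmHg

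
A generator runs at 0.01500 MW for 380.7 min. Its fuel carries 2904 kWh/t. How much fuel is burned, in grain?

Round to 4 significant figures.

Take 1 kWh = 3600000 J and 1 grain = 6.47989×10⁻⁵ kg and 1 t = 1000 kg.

0.01500 MW → 15000 W
380.7 min → 22842 s
E = P × t = 15000 × 22842 = 3.4263×10⁸ J
2904 kWh/t → 1.04544×10⁷ J/kg
m = E / e_s = 3.4263×10⁸ / 1.04544×10⁷ = 32.7738 kg
In grain: 32.7738 / 6.47989×10⁻⁵ = 505777 grain

5.058×10⁵ grain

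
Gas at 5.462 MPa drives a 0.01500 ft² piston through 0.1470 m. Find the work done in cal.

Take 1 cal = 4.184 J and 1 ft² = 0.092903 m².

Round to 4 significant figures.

5.462 MPa → 5.462×10⁶ Pa
0.01500 ft² → 0.00139354 m²
F = P × A = 5.462×10⁶ × 0.00139354 = 7611.52 N
W = F × d = 7611.52 × 0.147 = 1118.89 J
In cal: 1118.89 / 4.184 = 267.421 cal

267.4 cal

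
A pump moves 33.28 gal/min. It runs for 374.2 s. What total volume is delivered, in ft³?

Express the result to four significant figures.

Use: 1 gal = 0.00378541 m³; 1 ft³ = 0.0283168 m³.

33.28 gal/min → 0.00209964 m³/s
V = Q × t = 0.00209964 × 374.2 = 0.785685 m³
In ft³: 0.785685 / 0.0283168 = 27.7462 ft³

27.75 ft³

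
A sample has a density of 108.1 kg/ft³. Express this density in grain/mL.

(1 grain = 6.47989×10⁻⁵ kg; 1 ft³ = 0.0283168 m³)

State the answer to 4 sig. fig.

58.91 grain/mL

108.1 kg/ft³ ÷ 0.0283168 m³/ft³ = 3817.52 kg/m³
3817.52 kg/m³ ÷ 6.47989×10⁻⁵ kg/grain × 10⁻⁶ m³/mL = 58.9133 grain/mL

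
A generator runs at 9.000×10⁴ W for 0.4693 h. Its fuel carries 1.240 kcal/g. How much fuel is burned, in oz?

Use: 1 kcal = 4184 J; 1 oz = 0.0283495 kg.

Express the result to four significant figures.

0.4693 h → 1689.48 s
E = P × t = 90000 × 1689.48 = 1.52053×10⁸ J
1.240 kcal/g → 5.18816×10⁶ J/kg
m = E / e_s = 1.52053×10⁸ / 5.18816×10⁶ = 29.3077 kg
In oz: 29.3077 / 0.0283495 = 1033.8 oz

1034 oz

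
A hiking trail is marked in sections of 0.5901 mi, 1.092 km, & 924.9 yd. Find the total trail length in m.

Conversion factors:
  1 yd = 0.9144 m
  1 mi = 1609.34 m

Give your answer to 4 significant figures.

2887 m

0.5901 mi × 1609.34 → 949.672 m
1.092 km × 1000 → 1092 m
924.9 yd × 0.9144 → 845.729 m
Total: 949.672 + 1092 + 845.729 = 2887.4 m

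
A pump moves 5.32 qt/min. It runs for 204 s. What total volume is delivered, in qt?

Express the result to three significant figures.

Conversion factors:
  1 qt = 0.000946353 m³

5.32 qt/min → 8.391×10⁻⁵ m³/s
V = Q × t = 8.391×10⁻⁵ × 204 = 0.0171176 m³
In qt: 0.0171176 / 0.000946353 = 18.088 qt

18.1 qt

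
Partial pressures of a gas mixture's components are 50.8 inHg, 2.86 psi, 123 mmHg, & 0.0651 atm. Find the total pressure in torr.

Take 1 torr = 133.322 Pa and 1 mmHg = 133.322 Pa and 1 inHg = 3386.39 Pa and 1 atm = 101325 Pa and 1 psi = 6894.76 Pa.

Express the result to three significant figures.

50.8 inHg × 3386.39 → 172029 Pa
2.86 psi × 6894.76 → 19719 Pa
123 mmHg × 133.322 → 16398.6 Pa
0.0651 atm × 101325 → 6596.26 Pa
Total: 172029 + 19719 + 16398.6 + 6596.26 = 214743 Pa
In torr: 214743 / 133.322 = 1610.71 torr

1610 torr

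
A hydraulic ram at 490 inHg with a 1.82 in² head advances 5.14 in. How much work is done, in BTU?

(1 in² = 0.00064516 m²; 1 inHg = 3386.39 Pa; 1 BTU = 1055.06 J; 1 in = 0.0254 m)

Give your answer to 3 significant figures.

0.241 BTU

490 inHg → 1.65933×10⁶ Pa
1.82 in² → 0.00117419 m²
F = P × A = 1.65933×10⁶ × 0.00117419 = 1948.37 N
5.14 in → 0.130556 m
W = F × d = 1948.37 × 0.130556 = 254.371 J
In BTU: 254.371 / 1055.06 = 0.241096 BTU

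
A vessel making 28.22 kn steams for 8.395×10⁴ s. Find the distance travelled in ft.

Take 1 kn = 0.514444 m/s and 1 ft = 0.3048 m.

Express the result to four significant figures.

28.22 kn × 0.514444 → 14.5176 m/s
d = v × t = 14.5176 m/s × 83950 s = 1.21875×10⁶ m
1.21875×10⁶ m ÷ (0.3048 m/ft) = 3.99852×10⁶ ft

3.999×10⁶ ft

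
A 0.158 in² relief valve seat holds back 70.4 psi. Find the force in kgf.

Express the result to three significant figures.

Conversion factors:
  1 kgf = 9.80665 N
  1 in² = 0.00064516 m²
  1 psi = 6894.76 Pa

5.05 kgf

70.4 psi × 6894.76 = 485391 Pa
0.158 in² × 0.00064516 = 1.01935×10⁻⁴ m²
F = P × A = 485391 Pa × 1.01935×10⁻⁴ m² = 49.4783 N
49.4783 N ÷ (9.80665 N/kgf) = 5.04538 kgf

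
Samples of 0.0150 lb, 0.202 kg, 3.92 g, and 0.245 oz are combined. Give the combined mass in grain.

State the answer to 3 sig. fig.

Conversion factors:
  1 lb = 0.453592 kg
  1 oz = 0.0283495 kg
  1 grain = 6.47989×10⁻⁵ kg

0.0150 lb × 0.453592 → 0.00680388 kg
0.202 kg (already kg)
3.92 g × 0.001 → 0.00392 kg
0.245 oz × 0.0283495 → 0.00694563 kg
Sum: 0.00680388 + 0.202 + 0.00392 + 0.00694563 = 0.21967 kg
In grain: 0.21967 / 6.47989×10⁻⁵ = 3390.03 grain

3390 grain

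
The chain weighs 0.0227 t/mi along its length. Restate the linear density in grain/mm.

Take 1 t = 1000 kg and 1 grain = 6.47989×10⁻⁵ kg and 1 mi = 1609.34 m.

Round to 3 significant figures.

0.218 grain/mm

0.0227 t/mi × 1000 kg/t ÷ 1609.34 m/mi = 0.0141052 kg/m
0.0141052 kg/m ÷ 6.47989×10⁻⁵ kg/grain × 0.001 m/mm = 0.217677 grain/mm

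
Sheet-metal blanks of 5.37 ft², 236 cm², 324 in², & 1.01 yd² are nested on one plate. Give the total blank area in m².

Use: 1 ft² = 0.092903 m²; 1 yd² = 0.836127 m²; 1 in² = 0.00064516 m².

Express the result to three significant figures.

1.58 m²

5.37 ft² × 0.092903 → 0.498889 m²
236 cm² × 0.0001 → 0.0236 m²
324 in² × 0.00064516 → 0.209032 m²
1.01 yd² × 0.836127 → 0.844488 m²
Total: 0.498889 + 0.0236 + 0.209032 + 0.844488 = 1.57601 m²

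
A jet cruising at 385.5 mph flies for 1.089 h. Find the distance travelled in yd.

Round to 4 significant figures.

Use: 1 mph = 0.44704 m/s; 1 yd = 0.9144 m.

7.389×10⁵ yd

385.5 mph × 0.44704 → 172.334 m/s
1.089 h × 3600 → 3920.4 s
d = v × t = 172.334 m/s × 3920.4 s = 675618 m
675618 m ÷ (0.9144 m/yd) = 738865 yd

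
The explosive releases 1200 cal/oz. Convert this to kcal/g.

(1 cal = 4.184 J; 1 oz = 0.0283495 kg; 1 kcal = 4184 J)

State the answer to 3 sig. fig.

0.0423 kcal/g

1200 cal/oz × 4.184 J/cal ÷ 0.0283495 kg/oz = 177104 J/kg
177104 J/kg ÷ 4184 J/kcal × 0.001 kg/g = 0.0423289 kcal/g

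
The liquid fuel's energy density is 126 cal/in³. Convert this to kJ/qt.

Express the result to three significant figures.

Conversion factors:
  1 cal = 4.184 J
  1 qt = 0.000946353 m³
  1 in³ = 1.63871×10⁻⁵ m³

126 cal/in³ × 4.184 J/cal ÷ 1.63871×10⁻⁵ m³/in³ = 3.21707×10⁷ J/m³
3.21707×10⁷ J/m³ ÷ 1000 J/kJ × 0.000946353 m³/qt = 30.4448 kJ/qt

30.4 kJ/qt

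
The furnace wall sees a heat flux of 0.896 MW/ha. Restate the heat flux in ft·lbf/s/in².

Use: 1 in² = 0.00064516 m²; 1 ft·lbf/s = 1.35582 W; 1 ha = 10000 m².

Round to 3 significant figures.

0.896 MW/ha × 1000000 W/MW ÷ 10000 m²/ha = 89.6 W/m²
89.6 W/m² ÷ 1.35582 W/ft·lbf/s × 0.00064516 m²/in² = 0.0426357 ft·lbf/s/in²

0.0426 ft·lbf/s/in²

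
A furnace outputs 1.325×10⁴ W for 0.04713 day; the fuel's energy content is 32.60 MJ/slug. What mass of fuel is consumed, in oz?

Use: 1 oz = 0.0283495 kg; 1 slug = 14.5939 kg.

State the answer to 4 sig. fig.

0.04713 day → 4072.03 s
E = P × t = 13250 × 4072.03 = 5.39544×10⁷ J
32.60 MJ/slug → 2.23381×10⁶ J/kg
m = E / e_s = 5.39544×10⁷ / 2.23381×10⁶ = 24.1535 kg
In oz: 24.1535 / 0.0283495 = 851.99 oz

852.0 oz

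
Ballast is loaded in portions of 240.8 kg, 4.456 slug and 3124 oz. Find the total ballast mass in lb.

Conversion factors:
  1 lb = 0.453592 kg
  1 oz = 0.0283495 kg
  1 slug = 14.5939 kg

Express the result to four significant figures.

869.5 lb

240.8 kg (already kg)
4.456 slug × 14.5939 = 65.0304 kg
3124 oz × 0.0283495 = 88.5638 kg
Sum: 240.8 + 65.0304 + 88.5638 = 394.394 kg
In lb: 394.394 / 0.453592 = 869.491 lb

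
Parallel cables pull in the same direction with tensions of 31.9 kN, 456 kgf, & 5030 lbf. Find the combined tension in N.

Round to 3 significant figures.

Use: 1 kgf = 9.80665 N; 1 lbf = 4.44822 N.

31.9 kN × 1000 = 31900 N
456 kgf × 9.80665 = 4471.83 N
5030 lbf × 4.44822 = 22374.5 N
Sum: 31900 + 4471.83 + 22374.5 = 58746.3 N

5.87×10⁴ N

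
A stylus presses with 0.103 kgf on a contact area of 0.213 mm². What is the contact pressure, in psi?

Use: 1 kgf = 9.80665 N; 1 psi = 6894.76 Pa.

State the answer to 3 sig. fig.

0.103 kgf × 9.80665 → 1.01008 N
0.213 mm² × 10⁻⁶ → 2.13×10⁻⁷ m²
P = F / A = 1.01008 N / 2.13×10⁻⁷ m² = 4.74216×10⁶ Pa
4.74216×10⁶ Pa ÷ (6894.76 Pa/psi) = 687.792 psi

688 psi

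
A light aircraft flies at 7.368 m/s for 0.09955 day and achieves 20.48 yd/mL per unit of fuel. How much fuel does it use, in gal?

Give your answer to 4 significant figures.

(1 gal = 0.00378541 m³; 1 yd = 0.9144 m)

0.09955 day → 8601.12 s
d = v × t = 7.368 × 8601.12 = 63373.1 m
20.48 yd/mL → 1.87269×10⁷ m/m³
V = d / (distance per unit fuel) = 63373.1 / 1.87269×10⁷ = 0.00338407 m³
In gal: 0.00338407 / 0.00378541 = 0.893977 gal

0.8940 gal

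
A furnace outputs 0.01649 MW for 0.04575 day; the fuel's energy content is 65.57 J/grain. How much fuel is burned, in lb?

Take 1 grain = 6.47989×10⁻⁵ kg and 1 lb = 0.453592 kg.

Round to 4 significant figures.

0.01649 MW → 16490 W
0.04575 day → 3952.8 s
E = P × t = 16490 × 3952.8 = 6.51817×10⁷ J
65.57 J/grain → 1.0119×10⁶ J/kg
m = E / e_s = 6.51817×10⁷ / 1.0119×10⁶ = 64.4152 kg
In lb: 64.4152 / 0.453592 = 142.011 lb

142.0 lb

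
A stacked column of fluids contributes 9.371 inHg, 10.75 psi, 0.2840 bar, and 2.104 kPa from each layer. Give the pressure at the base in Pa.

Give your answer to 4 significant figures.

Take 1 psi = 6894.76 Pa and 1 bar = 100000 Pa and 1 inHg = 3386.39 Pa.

1.364×10⁵ Pa

9.371 inHg × 3386.39 → 31733.9 Pa
10.75 psi × 6894.76 → 74118.7 Pa
0.2840 bar × 100000 → 28400 Pa
2.104 kPa × 1000 → 2104 Pa
Total: 31733.9 + 74118.7 + 28400 + 2104 = 136357 Pa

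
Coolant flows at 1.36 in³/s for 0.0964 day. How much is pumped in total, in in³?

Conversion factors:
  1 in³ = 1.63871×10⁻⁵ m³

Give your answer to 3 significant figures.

1.36 in³/s → 2.22865×10⁻⁵ m³/s
0.0964 day → 8328.96 s
V = Q × t = 2.22865×10⁻⁵ × 8328.96 = 0.185623 m³
In in³: 0.185623 / 1.63871×10⁻⁵ = 11327.4 in³

1.13×10⁴ in³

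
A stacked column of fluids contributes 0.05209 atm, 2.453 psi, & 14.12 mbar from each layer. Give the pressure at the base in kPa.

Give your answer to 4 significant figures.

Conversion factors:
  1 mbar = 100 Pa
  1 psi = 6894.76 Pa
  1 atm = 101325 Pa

0.05209 atm × 101325 = 5278.02 Pa
2.453 psi × 6894.76 = 16912.8 Pa
14.12 mbar × 100 = 1412 Pa
Total: 5278.02 + 16912.8 + 1412 = 23602.8 Pa
In kPa: 23602.8 / 1000 = 23.6028 kPa

23.60 kPa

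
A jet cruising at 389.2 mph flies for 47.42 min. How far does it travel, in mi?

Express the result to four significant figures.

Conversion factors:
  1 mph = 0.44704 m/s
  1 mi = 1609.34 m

307.6 mi

389.2 mph × 0.44704 → 173.988 m/s
47.42 min × 60 → 2845.2 s
d = v × t = 173.988 m/s × 2845.2 s = 495031 m
495031 m ÷ (1609.34 m/mi) = 307.599 mi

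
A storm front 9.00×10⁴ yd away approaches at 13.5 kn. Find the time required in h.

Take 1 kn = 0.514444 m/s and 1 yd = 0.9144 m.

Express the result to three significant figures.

3.29 h

9.00×10⁴ yd × 0.9144 = 82296 m
13.5 kn × 0.514444 = 6.94499 m/s
t = d / v = 82296 m / 6.94499 m/s = 11849.7 s
11849.7 s ÷ (3600 s/h) = 3.29158 h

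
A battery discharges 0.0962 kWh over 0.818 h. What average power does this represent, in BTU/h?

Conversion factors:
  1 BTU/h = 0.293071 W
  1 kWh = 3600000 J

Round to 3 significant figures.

0.0962 kWh × 3600000 → 346320 J
0.818 h × 3600 → 2944.8 s
P = E / t = 346320 J / 2944.8 s = 117.604 W
117.604 W ÷ (0.293071 W/BTU/h) = 401.282 BTU/h

401 BTU/h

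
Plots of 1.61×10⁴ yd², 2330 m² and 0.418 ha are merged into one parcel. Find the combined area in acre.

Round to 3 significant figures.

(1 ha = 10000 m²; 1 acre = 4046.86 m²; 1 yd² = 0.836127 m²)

4.94 acre

1.61×10⁴ yd² × 0.836127 → 13461.6 m²
2330 m² (already m²)
0.418 ha × 10000 → 4180 m²
Sum: 13461.6 + 2330 + 4180 = 19971.6 m²
In acre: 19971.6 / 4046.86 = 4.93509 acre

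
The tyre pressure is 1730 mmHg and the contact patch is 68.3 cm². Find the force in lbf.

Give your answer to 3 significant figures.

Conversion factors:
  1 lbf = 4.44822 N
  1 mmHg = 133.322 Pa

354 lbf

1730 mmHg × 133.322 = 230647 Pa
68.3 cm² × 0.0001 = 0.00683 m²
F = P × A = 230647 Pa × 0.00683 m² = 1575.32 N
1575.32 N ÷ (4.44822 N/lbf) = 354.146 lbf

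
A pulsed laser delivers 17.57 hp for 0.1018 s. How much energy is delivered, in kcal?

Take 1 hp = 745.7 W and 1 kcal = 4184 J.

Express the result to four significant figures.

0.3188 kcal

17.57 hp × 745.7 → 13101.9 W
E = P × t = 13101.9 W × 0.1018 s = 1333.77 J
1333.77 J ÷ (4184 J/kcal) = 0.318779 kcal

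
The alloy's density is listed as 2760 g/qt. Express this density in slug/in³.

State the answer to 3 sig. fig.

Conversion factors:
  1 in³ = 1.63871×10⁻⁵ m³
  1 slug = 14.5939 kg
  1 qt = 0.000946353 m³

0.00327 slug/in³

2760 g/qt × 0.001 kg/g ÷ 0.000946353 m³/qt = 2916.46 kg/m³
2916.46 kg/m³ ÷ 14.5939 kg/slug × 1.63871×10⁻⁵ m³/in³ = 0.00327481 slug/in³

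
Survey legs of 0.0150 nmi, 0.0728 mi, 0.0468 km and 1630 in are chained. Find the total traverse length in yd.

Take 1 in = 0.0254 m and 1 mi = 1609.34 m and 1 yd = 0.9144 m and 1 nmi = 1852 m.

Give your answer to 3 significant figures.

255 yd

0.0150 nmi × 1852 = 27.78 m
0.0728 mi × 1609.34 = 117.16 m
0.0468 km × 1000 = 46.8 m
1630 in × 0.0254 = 41.402 m
Sum: 27.78 + 117.16 + 46.8 + 41.402 = 233.142 m
In yd: 233.142 / 0.9144 = 254.967 yd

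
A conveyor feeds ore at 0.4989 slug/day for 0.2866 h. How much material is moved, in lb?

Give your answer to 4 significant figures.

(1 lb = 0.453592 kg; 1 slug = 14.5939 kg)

0.4989 slug/day → 8.42696×10⁻⁵ kg/s
0.2866 h → 1031.76 s
m = ṁ × t = 8.42696×10⁻⁵ × 1031.76 = 0.086946 kg
In lb: 0.086946 / 0.453592 = 0.191683 lb

0.1917 lb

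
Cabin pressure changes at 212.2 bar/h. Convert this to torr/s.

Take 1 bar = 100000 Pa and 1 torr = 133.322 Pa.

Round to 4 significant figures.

212.2 bar/h × 100000 Pa/bar ÷ 3600 s/h = 5894.44 Pa/s
5894.44 Pa/s ÷ 133.322 Pa/torr = 44.2121 torr/s

44.21 torr/s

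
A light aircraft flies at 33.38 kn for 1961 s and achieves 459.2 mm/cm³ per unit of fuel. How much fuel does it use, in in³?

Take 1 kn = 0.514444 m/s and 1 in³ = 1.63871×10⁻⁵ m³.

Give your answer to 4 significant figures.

4475 in³

33.38 kn → 17.1721 m/s
d = v × t = 17.1721 × 1961 = 33674.5 m
459.2 mm/cm³ → 459200 m/m³
V = d / (distance per unit fuel) = 33674.5 / 459200 = 0.073333 m³
In in³: 0.073333 / 1.63871×10⁻⁵ = 4475.04 in³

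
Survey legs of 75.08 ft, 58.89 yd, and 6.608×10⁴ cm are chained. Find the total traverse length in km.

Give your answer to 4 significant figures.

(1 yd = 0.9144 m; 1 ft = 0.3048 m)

75.08 ft × 0.3048 = 22.8844 m
58.89 yd × 0.9144 = 53.849 m
6.608×10⁴ cm × 0.01 = 660.8 m
Sum: 22.8844 + 53.849 + 660.8 = 737.533 m
In km: 737.533 / 1000 = 0.737533 km

0.7375 km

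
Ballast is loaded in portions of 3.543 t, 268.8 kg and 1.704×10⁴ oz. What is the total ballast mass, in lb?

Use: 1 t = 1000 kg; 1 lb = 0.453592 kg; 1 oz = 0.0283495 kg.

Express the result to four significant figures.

9469 lb

3.543 t × 1000 = 3543 kg
268.8 kg (already kg)
1.704×10⁴ oz × 0.0283495 = 483.075 kg
Combined: 3543 + 268.8 + 483.075 = 4294.88 kg
In lb: 4294.88 / 0.453592 = 9468.6 lb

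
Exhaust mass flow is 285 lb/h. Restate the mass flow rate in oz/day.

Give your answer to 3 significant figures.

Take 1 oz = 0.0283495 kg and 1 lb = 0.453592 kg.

285 lb/h × 0.453592 kg/lb ÷ 3600 s/h = 0.0359094 kg/s
0.0359094 kg/s ÷ 0.0283495 kg/oz × 86400 s/day = 109440 oz/day

1.09×10⁵ oz/day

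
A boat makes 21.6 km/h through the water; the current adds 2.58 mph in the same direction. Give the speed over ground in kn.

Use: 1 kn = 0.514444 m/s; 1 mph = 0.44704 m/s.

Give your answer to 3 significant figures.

21.6 km/h × (1/3.6) → 6 m/s
2.58 mph × 0.44704 → 1.15336 m/s
Total: 6 + 1.15336 = 7.15336 m/s
In kn: 7.15336 / 0.514444 = 13.905 kn

13.9 kn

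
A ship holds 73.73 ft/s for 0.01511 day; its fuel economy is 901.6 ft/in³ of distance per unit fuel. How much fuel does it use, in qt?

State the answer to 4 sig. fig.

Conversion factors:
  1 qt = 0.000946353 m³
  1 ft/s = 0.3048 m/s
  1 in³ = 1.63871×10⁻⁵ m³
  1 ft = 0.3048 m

1.849 qt

73.73 ft/s → 22.4729 m/s
0.01511 day → 1305.5 s
d = v × t = 22.4729 × 1305.5 = 29338.4 m
901.6 ft/in³ → 1.67698×10⁷ m/m³
V = d / (distance per unit fuel) = 29338.4 / 1.67698×10⁷ = 0.00174948 m³
In qt: 0.00174948 / 0.000946353 = 1.84865 qt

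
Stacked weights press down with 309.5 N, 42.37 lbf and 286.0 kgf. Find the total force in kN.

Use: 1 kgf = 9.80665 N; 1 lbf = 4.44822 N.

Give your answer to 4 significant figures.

309.5 N (already N)
42.37 lbf × 4.44822 = 188.471 N
286.0 kgf × 9.80665 = 2804.7 N
Total: 309.5 + 188.471 + 2804.7 = 3302.67 N
In kN: 3302.67 / 1000 = 3.30267 kN

3.303 kN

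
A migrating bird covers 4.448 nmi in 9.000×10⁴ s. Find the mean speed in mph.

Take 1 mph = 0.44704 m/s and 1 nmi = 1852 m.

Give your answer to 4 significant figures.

4.448 nmi × 1852 → 8237.7 m
v = d / t = 8237.7 m / 90000 s = 0.09153 m/s
0.09153 m/s ÷ (0.44704 m/s/mph) = 0.204747 mph

0.2047 mph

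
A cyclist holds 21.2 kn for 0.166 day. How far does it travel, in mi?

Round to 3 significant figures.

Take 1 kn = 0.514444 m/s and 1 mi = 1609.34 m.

21.2 kn × 0.514444 → 10.9062 m/s
0.166 day × 86400 → 14342.4 s
d = v × t = 10.9062 m/s × 14342.4 s = 156421 m
156421 m ÷ (1609.34 m/mi) = 97.1957 mi

97.2 mi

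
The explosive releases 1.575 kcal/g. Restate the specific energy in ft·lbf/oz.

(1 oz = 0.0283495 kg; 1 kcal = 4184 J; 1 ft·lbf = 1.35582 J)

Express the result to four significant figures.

1.378×10⁵ ft·lbf/oz

1.575 kcal/g × 4184 J/kcal ÷ 0.001 kg/g = 6.5898×10⁶ J/kg
6.5898×10⁶ J/kg ÷ 1.35582 J/ft·lbf × 0.0283495 kg/oz = 137789 ft·lbf/oz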